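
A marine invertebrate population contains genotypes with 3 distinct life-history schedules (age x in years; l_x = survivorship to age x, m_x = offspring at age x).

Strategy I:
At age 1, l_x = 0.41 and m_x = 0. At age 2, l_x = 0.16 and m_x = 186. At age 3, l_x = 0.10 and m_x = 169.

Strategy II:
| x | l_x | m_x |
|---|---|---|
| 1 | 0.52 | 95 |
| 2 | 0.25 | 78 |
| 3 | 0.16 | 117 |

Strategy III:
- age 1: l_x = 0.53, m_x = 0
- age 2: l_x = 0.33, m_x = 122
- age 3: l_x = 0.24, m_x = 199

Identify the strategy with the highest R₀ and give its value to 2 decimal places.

Strategy I: R₀ = 0.41×0 + 0.16×186 + 0.10×169 = 46.6600
Strategy II: R₀ = 0.52×95 + 0.25×78 + 0.16×117 = 87.6200
Strategy III: R₀ = 0.53×0 + 0.33×122 + 0.24×199 = 88.0200
Highest R₀: strategy III with 88.0200.

88.02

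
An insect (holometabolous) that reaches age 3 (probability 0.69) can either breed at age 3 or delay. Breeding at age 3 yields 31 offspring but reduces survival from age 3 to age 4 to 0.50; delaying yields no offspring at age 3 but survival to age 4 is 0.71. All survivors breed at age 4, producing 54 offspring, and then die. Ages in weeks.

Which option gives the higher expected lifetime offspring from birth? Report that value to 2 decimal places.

40.02

breed at age 3: R₀ = 0.69 × (31 + 0.50 × 54) = 0.69 × 58.0000 = 40.0200
delay to age 4: R₀ = 0.69 × (0.71 × 54) = 0.69 × 38.3400 = 26.4546
Higher: breed at age 3 (40.0200).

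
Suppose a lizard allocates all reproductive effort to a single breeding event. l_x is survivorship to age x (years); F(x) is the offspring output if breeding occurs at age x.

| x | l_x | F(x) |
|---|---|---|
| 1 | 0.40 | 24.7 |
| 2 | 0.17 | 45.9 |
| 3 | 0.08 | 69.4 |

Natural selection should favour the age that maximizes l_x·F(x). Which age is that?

Expected offspring if breeding at age x = l_x × F(x):
  age 1: 0.40 × 24.7 = 9.880
  age 2: 0.17 × 45.9 = 7.803
  age 3: 0.08 × 69.4 = 5.552
Maximum at age 1 (9.880).

1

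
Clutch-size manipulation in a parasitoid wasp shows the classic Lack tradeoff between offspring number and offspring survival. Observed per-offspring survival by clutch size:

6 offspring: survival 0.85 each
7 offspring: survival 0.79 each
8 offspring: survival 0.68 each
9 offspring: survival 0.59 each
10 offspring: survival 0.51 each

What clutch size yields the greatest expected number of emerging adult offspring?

7

Expected emerging adult offspring = c × s(c):
  c=6: 6 × 0.85 = 5.100
  c=7: 7 × 0.79 = 5.530
  c=8: 8 × 0.68 = 5.440
  c=9: 9 × 0.59 = 5.310
  c=10: 10 × 0.51 = 5.100
Maximum at c = 7 (5.530 emerging adult offspring).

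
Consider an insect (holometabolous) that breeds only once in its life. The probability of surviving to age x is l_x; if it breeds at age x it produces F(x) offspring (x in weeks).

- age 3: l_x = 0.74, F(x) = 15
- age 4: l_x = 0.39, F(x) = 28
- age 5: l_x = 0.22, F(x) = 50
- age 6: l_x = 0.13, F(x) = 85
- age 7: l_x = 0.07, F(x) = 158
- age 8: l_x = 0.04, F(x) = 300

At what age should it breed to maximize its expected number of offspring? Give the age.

Expected offspring if breeding at age x = l_x × F(x):
  age 3: 0.74 × 15 = 11.100
  age 4: 0.39 × 28 = 10.920
  age 5: 0.22 × 50 = 11.000
  age 6: 0.13 × 85 = 11.050
  age 7: 0.07 × 158 = 11.060
  age 8: 0.04 × 300 = 12.000
Maximum at age 8 (12.000).

8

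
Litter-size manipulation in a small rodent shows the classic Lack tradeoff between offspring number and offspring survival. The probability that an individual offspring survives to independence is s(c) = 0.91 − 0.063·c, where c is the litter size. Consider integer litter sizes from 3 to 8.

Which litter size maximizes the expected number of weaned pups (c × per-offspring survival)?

Expected weaned pups = c × s(c):
  c=3: 3 × 0.721 = 2.163
  c=4: 4 × 0.658 = 2.632
  c=5: 5 × 0.595 = 2.975
  c=6: 6 × 0.532 = 3.192
  c=7: 7 × 0.469 = 3.283
  c=8: 8 × 0.406 = 3.248
Maximum at c = 7 (3.283 weaned pups).

7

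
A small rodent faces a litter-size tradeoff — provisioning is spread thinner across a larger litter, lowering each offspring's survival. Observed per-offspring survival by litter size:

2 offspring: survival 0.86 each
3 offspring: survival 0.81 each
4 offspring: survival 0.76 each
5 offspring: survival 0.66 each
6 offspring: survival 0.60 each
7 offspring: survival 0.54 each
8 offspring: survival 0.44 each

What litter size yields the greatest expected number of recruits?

7

Expected recruits = c × s(c):
  c=2: 2 × 0.86 = 1.720
  c=3: 3 × 0.81 = 2.430
  c=4: 4 × 0.76 = 3.040
  c=5: 5 × 0.66 = 3.300
  c=6: 6 × 0.60 = 3.600
  c=7: 7 × 0.54 = 3.780
  c=8: 8 × 0.44 = 3.520
Maximum at c = 7 (3.780 recruits).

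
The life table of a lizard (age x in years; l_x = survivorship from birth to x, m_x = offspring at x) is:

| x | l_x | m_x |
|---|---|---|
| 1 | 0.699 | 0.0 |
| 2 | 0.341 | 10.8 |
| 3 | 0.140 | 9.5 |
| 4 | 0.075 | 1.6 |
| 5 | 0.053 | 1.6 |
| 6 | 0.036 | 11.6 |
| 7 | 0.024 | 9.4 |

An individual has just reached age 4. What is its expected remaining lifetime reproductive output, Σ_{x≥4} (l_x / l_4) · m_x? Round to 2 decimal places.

11.31

l_4 = 0.075. Conditional survival from age 4 to x is l_x / l_4.
  x=4: (0.075/0.075) × 1.6 = 1.6000
  x=5: (0.053/0.075) × 1.6 = 1.1307
  x=6: (0.036/0.075) × 11.6 = 5.5680
  x=7: (0.024/0.075) × 9.4 = 3.0080
Sum = 1.6000 + 1.1307 + 5.5680 + 3.0080 = 11.3067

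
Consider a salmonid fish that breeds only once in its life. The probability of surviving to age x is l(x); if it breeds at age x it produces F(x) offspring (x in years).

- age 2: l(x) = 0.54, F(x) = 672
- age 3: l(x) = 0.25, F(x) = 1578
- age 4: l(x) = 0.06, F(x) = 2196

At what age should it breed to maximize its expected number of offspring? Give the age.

Expected offspring if breeding at age x = l(x) × F(x):
  age 2: 0.54 × 672 = 362.880
  age 3: 0.25 × 1578 = 394.500
  age 4: 0.06 × 2196 = 131.760
Maximum at age 3 (394.500).

3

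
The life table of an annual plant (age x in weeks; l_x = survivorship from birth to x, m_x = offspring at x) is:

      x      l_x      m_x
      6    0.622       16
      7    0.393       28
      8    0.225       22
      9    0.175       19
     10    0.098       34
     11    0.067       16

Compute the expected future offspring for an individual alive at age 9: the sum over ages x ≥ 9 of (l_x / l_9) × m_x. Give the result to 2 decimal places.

l_9 = 0.175. Conditional survival from age 9 to x is l_x / l_9.
  x=9: (0.175/0.175) × 19 = 19.0000
  x=10: (0.098/0.175) × 34 = 19.0400
  x=11: (0.067/0.175) × 16 = 6.1257
Sum = 19.0000 + 19.0400 + 6.1257 = 44.1657

44.17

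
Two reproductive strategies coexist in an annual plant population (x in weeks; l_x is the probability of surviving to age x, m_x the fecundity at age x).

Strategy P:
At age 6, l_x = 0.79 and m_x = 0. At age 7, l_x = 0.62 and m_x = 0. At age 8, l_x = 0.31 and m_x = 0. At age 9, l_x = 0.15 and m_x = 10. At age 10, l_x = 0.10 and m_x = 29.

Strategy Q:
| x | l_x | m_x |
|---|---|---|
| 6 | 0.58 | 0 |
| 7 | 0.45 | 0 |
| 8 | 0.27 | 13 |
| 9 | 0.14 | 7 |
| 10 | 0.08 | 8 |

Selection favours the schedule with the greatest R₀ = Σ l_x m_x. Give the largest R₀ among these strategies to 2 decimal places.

5.13

Strategy P: R₀ = 0.79×0 + 0.62×0 + 0.31×0 + 0.15×10 + 0.10×29 = 4.4000
Strategy Q: R₀ = 0.58×0 + 0.45×0 + 0.27×13 + 0.14×7 + 0.08×8 = 5.1300
Highest R₀: strategy Q with 5.1300.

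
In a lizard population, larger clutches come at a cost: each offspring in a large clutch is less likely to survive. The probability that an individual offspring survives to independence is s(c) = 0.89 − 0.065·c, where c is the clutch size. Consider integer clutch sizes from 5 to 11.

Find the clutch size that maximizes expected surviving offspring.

Expected surviving offspring = c × s(c):
  c=5: 5 × 0.565 = 2.825
  c=6: 6 × 0.500 = 3.000
  c=7: 7 × 0.435 = 3.045
  c=8: 8 × 0.370 = 2.960
  c=9: 9 × 0.305 = 2.745
  c=10: 10 × 0.240 = 2.400
  c=11: 11 × 0.175 = 1.925
Maximum at c = 7 (3.045 surviving offspring).

7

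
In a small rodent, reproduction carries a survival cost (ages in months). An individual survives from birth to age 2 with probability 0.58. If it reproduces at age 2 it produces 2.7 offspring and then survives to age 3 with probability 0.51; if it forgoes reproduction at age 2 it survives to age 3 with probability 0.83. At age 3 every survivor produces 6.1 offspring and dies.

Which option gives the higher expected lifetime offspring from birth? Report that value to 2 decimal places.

breed at age 2: R₀ = 0.58 × (2.7 + 0.51 × 6.1) = 0.58 × 5.8110 = 3.3704
delay to age 3: R₀ = 0.58 × (0.83 × 6.1) = 0.58 × 5.0630 = 2.9365
Higher: breed at age 2 (3.3704).

3.37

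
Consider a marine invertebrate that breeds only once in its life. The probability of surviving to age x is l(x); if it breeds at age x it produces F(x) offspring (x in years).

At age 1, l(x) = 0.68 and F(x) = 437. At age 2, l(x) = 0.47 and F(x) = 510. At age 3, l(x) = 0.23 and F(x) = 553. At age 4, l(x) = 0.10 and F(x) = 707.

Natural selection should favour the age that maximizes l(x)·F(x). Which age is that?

Expected offspring if breeding at age x = l(x) × F(x):
  age 1: 0.68 × 437 = 297.160
  age 2: 0.47 × 510 = 239.700
  age 3: 0.23 × 553 = 127.190
  age 4: 0.10 × 707 = 70.700
Maximum at age 1 (297.160).

1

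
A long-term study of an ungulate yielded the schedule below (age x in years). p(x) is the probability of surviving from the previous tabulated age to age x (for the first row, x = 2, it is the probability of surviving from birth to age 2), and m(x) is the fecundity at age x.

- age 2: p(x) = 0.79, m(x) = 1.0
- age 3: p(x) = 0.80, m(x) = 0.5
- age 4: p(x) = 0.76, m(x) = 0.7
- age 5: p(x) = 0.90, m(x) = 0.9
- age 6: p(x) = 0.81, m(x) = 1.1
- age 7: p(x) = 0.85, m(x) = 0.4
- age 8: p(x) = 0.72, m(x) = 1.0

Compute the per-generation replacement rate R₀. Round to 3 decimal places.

Survivorship from birth: l_x = p_2·p_3·…·p_x.
  l_2 = 0.79000
  l_3 = 0.63200
  l_4 = 0.48032
  l_5 = 0.43229
  l_6 = 0.35015
  l_7 = 0.29763
  l_8 = 0.21429
R₀ = Σ l_x m(x):
  age 2: 0.79000 × 1.0 = 0.7900
  age 3: 0.63200 × 0.5 = 0.3160
  age 4: 0.48032 × 0.7 = 0.3362
  age 5: 0.43229 × 0.9 = 0.3891
  age 6: 0.35015 × 1.1 = 0.3852
  age 7: 0.29763 × 0.4 = 0.1191
  age 8: 0.21429 × 1.0 = 0.2143
R₀ = 0.7900 + 0.3160 + 0.3362 + 0.3891 + 0.3852 + 0.1191 + 0.2143 = 2.5498

2.550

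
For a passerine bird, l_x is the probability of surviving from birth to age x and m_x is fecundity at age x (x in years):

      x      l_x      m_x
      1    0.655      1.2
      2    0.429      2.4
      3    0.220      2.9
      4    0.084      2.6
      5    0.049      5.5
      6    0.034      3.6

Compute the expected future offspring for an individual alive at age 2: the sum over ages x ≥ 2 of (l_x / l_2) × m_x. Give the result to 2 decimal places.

5.31

l_2 = 0.429. Conditional survival from age 2 to x is l_x / l_2.
  x=2: (0.429/0.429) × 2.4 = 2.4000
  x=3: (0.220/0.429) × 2.9 = 1.4872
  x=4: (0.084/0.429) × 2.6 = 0.5091
  x=5: (0.049/0.429) × 5.5 = 0.6282
  x=6: (0.034/0.429) × 3.6 = 0.2853
Sum = 2.4000 + 1.4872 + 0.5091 + 0.6282 + 0.2853 = 5.3098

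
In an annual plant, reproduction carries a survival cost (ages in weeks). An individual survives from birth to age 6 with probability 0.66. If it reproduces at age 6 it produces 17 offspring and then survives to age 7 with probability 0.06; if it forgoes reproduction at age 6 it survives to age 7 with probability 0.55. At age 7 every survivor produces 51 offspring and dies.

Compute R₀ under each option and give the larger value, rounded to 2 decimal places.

breed at age 6: R₀ = 0.66 × (17 + 0.06 × 51) = 0.66 × 20.0600 = 13.2396
delay to age 7: R₀ = 0.66 × (0.55 × 51) = 0.66 × 28.0500 = 18.5130
Higher: delay to age 7 (18.5130).

18.51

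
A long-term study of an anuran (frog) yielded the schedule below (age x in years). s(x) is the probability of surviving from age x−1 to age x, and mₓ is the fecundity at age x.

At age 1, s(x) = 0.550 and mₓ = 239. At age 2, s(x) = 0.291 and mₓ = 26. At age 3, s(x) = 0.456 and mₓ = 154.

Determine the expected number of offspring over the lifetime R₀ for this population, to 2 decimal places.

Survivorship from birth: l_x = s_1·s_2·…·s_x.
  l_1 = 0.55000
  l_2 = 0.16005
  l_3 = 0.07298
R₀ = Σ l_x mₓ:
  age 1: 0.55000 × 239 = 131.4500
  age 2: 0.16005 × 26 = 4.1613
  age 3: 0.07298 × 154 = 11.2389
R₀ = 131.4500 + 4.1613 + 11.2389 = 146.8502

146.85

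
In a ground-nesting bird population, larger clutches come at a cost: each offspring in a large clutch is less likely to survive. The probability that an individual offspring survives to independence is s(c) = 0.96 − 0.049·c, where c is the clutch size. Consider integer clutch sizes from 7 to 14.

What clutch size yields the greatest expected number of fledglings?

Expected fledglings = c × s(c):
  c=7: 7 × 0.617 = 4.319
  c=8: 8 × 0.568 = 4.544
  c=9: 9 × 0.519 = 4.671
  c=10: 10 × 0.470 = 4.700
  c=11: 11 × 0.421 = 4.631
  c=12: 12 × 0.372 = 4.464
  c=13: 13 × 0.323 = 4.199
  c=14: 14 × 0.274 = 3.836
Maximum at c = 10 (4.700 fledglings).

10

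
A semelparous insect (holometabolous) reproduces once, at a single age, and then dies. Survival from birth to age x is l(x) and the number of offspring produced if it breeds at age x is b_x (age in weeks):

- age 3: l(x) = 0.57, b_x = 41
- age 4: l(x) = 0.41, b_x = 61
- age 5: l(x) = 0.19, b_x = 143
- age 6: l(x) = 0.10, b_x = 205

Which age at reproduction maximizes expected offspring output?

Expected offspring if breeding at age x = l(x) × b_x:
  age 3: 0.57 × 41 = 23.370
  age 4: 0.41 × 61 = 25.010
  age 5: 0.19 × 143 = 27.170
  age 6: 0.10 × 205 = 20.500
Maximum at age 5 (27.170).

5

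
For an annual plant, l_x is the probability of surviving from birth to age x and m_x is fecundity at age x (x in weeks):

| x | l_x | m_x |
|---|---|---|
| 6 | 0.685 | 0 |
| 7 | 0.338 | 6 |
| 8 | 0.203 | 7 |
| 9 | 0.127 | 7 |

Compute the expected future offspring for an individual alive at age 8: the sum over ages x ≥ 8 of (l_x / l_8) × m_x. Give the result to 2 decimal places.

l_8 = 0.203. Conditional survival from age 8 to x is l_x / l_8.
  x=8: (0.203/0.203) × 7 = 7.0000
  x=9: (0.127/0.203) × 7 = 4.3793
Sum = 7.0000 + 4.3793 = 11.3793

11.38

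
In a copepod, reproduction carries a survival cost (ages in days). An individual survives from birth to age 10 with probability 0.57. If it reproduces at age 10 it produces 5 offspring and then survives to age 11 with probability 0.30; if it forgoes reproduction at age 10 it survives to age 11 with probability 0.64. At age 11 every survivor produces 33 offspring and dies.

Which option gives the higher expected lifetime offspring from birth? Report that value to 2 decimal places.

12.04

breed at age 10: R₀ = 0.57 × (5 + 0.30 × 33) = 0.57 × 14.9000 = 8.4930
delay to age 11: R₀ = 0.57 × (0.64 × 33) = 0.57 × 21.1200 = 12.0384
Higher: delay to age 11 (12.0384).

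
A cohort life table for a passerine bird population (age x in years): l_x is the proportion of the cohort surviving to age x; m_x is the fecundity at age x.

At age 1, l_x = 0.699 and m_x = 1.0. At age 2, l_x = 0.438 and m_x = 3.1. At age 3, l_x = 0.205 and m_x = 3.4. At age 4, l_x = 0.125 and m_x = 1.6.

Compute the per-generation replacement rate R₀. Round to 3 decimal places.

2.954

R₀ = Σ l_x m_x:
  age 1: 0.699 × 1.0 = 0.6990
  age 2: 0.438 × 3.1 = 1.3578
  age 3: 0.205 × 3.4 = 0.6970
  age 4: 0.125 × 1.6 = 0.2000
R₀ = 0.6990 + 1.3578 + 0.6970 + 0.2000 = 2.9538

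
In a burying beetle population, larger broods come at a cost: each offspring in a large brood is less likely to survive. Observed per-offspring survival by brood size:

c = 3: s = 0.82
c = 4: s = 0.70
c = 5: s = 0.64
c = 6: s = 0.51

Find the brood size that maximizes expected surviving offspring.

5

Expected surviving offspring = c × s(c):
  c=3: 3 × 0.82 = 2.460
  c=4: 4 × 0.70 = 2.800
  c=5: 5 × 0.64 = 3.200
  c=6: 6 × 0.51 = 3.060
Maximum at c = 5 (3.200 surviving offspring).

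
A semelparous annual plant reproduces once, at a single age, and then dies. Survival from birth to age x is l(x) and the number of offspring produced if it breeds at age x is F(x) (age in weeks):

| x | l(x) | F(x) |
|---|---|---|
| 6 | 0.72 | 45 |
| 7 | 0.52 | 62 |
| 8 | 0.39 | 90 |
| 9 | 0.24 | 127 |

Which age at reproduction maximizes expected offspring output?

Expected offspring if breeding at age x = l(x) × F(x):
  age 6: 0.72 × 45 = 32.400
  age 7: 0.52 × 62 = 32.240
  age 8: 0.39 × 90 = 35.100
  age 9: 0.24 × 127 = 30.480
Maximum at age 8 (35.100).

8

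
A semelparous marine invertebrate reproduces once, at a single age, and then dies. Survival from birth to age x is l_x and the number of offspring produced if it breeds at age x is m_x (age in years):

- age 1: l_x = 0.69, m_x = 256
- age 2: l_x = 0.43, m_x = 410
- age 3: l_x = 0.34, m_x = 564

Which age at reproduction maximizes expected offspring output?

3

Expected offspring if breeding at age x = l_x × m_x:
  age 1: 0.69 × 256 = 176.640
  age 2: 0.43 × 410 = 176.300
  age 3: 0.34 × 564 = 191.760
Maximum at age 3 (191.760).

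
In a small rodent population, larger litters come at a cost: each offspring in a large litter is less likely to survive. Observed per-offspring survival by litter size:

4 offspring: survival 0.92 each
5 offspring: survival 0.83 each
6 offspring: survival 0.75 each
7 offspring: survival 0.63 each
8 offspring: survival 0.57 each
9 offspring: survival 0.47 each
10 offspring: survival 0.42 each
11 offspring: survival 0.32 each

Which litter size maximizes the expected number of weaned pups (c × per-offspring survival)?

8

Expected weaned pups = c × s(c):
  c=4: 4 × 0.92 = 3.680
  c=5: 5 × 0.83 = 4.150
  c=6: 6 × 0.75 = 4.500
  c=7: 7 × 0.63 = 4.410
  c=8: 8 × 0.57 = 4.560
  c=9: 9 × 0.47 = 4.230
  c=10: 10 × 0.42 = 4.200
  c=11: 11 × 0.32 = 3.520
Maximum at c = 8 (4.560 weaned pups).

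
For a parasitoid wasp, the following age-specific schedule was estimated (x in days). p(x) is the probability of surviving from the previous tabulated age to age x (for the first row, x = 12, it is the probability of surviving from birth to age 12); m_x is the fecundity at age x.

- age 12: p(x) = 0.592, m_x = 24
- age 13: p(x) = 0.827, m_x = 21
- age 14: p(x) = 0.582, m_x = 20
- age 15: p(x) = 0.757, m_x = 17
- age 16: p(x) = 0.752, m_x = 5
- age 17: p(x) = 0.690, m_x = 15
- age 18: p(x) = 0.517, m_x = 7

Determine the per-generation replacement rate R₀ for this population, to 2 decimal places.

36.75

Survivorship from birth: l_x = p_12·p_13·…·p_x.
  l_12 = 0.59200
  l_13 = 0.48958
  l_14 = 0.28494
  l_15 = 0.21570
  l_16 = 0.16220
  l_17 = 0.11192
  l_18 = 0.05786
R₀ = Σ l_x m_x:
  age 12: 0.59200 × 24 = 14.2080
  age 13: 0.48958 × 21 = 10.2812
  age 14: 0.28494 × 20 = 5.6988
  age 15: 0.21570 × 17 = 3.6669
  age 16: 0.16220 × 5 = 0.8110
  age 17: 0.11192 × 15 = 1.6788
  age 18: 0.05786 × 7 = 0.4050
R₀ = 14.2080 + 10.2812 + 5.6988 + 3.6669 + 0.8110 + 1.6788 + 0.4050 = 36.7497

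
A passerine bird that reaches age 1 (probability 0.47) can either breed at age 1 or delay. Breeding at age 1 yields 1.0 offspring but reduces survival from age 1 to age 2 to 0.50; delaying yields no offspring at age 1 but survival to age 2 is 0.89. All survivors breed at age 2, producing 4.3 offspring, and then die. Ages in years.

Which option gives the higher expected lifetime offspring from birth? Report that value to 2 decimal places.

1.80

breed at age 1: R₀ = 0.47 × (1.0 + 0.50 × 4.3) = 0.47 × 3.1500 = 1.4805
delay to age 2: R₀ = 0.47 × (0.89 × 4.3) = 0.47 × 3.8270 = 1.7987
Higher: delay to age 2 (1.7987).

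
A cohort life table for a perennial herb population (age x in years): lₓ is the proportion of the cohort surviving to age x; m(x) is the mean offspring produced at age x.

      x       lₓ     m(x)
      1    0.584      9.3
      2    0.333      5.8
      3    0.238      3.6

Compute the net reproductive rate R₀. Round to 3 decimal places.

8.219

R₀ = Σ lₓ m(x):
  age 1: 0.584 × 9.3 = 5.4312
  age 2: 0.333 × 5.8 = 1.9314
  age 3: 0.238 × 3.6 = 0.8568
R₀ = 5.4312 + 1.9314 + 0.8568 = 8.2194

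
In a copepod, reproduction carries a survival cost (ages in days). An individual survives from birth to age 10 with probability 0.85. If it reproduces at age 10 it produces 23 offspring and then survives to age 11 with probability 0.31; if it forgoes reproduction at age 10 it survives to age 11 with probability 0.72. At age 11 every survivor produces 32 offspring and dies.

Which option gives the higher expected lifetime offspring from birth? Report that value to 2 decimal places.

27.98

breed at age 10: R₀ = 0.85 × (23 + 0.31 × 32) = 0.85 × 32.9200 = 27.9820
delay to age 11: R₀ = 0.85 × (0.72 × 32) = 0.85 × 23.0400 = 19.5840
Higher: breed at age 10 (27.9820).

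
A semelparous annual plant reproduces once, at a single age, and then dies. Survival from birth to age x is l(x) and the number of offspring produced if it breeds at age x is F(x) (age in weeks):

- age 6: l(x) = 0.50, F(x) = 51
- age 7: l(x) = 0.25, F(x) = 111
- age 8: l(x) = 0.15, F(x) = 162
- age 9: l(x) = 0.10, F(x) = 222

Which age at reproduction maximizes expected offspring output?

Expected offspring if breeding at age x = l(x) × F(x):
  age 6: 0.50 × 51 = 25.500
  age 7: 0.25 × 111 = 27.750
  age 8: 0.15 × 162 = 24.300
  age 9: 0.10 × 222 = 22.200
Maximum at age 7 (27.750).

7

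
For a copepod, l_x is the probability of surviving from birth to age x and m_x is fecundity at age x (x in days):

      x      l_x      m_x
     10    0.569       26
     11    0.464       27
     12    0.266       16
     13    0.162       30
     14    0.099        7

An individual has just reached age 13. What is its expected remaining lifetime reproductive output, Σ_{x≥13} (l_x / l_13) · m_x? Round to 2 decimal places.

l_13 = 0.162. Conditional survival from age 13 to x is l_x / l_13.
  x=13: (0.162/0.162) × 30 = 30.0000
  x=14: (0.099/0.162) × 7 = 4.2778
Sum = 30.0000 + 4.2778 = 34.2778

34.28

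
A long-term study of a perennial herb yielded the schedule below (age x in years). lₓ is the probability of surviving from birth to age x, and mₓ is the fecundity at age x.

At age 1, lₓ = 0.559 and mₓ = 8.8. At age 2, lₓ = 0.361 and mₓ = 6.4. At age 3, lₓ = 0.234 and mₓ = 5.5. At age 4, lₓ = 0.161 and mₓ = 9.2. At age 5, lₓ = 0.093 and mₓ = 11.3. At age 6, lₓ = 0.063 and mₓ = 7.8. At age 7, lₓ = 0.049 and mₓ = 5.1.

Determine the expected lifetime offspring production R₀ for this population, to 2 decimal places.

R₀ = Σ lₓ mₓ:
  age 1: 0.559 × 8.8 = 4.9192
  age 2: 0.361 × 6.4 = 2.3104
  age 3: 0.234 × 5.5 = 1.2870
  age 4: 0.161 × 9.2 = 1.4812
  age 5: 0.093 × 11.3 = 1.0509
  age 6: 0.063 × 7.8 = 0.4914
  age 7: 0.049 × 5.1 = 0.2499
R₀ = 4.9192 + 2.3104 + 1.2870 + 1.4812 + 1.0509 + 0.4914 + 0.2499 = 11.7900

11.79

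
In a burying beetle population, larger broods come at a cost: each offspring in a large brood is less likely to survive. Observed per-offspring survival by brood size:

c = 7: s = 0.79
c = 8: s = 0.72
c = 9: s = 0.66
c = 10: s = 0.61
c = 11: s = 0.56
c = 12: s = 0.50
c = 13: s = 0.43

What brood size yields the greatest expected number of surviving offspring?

Expected surviving offspring = c × s(c):
  c=7: 7 × 0.79 = 5.530
  c=8: 8 × 0.72 = 5.760
  c=9: 9 × 0.66 = 5.940
  c=10: 10 × 0.61 = 6.100
  c=11: 11 × 0.56 = 6.160
  c=12: 12 × 0.50 = 6.000
  c=13: 13 × 0.43 = 5.590
Maximum at c = 11 (6.160 surviving offspring).

11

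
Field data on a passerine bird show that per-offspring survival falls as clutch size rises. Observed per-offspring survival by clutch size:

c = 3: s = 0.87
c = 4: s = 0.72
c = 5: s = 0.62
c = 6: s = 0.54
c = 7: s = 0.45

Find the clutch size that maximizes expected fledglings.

Expected fledglings = c × s(c):
  c=3: 3 × 0.87 = 2.610
  c=4: 4 × 0.72 = 2.880
  c=5: 5 × 0.62 = 3.100
  c=6: 6 × 0.54 = 3.240
  c=7: 7 × 0.45 = 3.150
Maximum at c = 6 (3.240 fledglings).

6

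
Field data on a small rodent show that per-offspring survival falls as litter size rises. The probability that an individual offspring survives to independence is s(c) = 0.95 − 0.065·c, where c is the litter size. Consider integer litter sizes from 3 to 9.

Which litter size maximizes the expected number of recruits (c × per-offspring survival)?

7

Expected recruits = c × s(c):
  c=3: 3 × 0.755 = 2.265
  c=4: 4 × 0.690 = 2.760
  c=5: 5 × 0.625 = 3.125
  c=6: 6 × 0.560 = 3.360
  c=7: 7 × 0.495 = 3.465
  c=8: 8 × 0.430 = 3.440
  c=9: 9 × 0.365 = 3.285
Maximum at c = 7 (3.465 recruits).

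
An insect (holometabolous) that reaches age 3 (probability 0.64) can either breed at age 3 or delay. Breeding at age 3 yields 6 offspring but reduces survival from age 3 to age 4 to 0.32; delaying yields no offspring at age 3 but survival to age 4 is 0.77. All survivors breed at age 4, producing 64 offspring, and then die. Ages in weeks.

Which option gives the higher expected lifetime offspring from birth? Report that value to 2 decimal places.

31.54

breed at age 3: R₀ = 0.64 × (6 + 0.32 × 64) = 0.64 × 26.4800 = 16.9472
delay to age 4: R₀ = 0.64 × (0.77 × 64) = 0.64 × 49.2800 = 31.5392
Higher: delay to age 4 (31.5392).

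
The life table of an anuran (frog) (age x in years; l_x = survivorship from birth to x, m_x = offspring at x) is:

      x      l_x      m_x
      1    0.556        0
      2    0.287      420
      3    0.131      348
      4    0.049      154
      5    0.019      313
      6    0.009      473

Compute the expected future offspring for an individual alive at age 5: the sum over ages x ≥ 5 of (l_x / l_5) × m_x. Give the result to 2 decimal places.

537.05

l_5 = 0.019. Conditional survival from age 5 to x is l_x / l_5.
  x=5: (0.019/0.019) × 313 = 313.0000
  x=6: (0.009/0.019) × 473 = 224.0526
Sum = 313.0000 + 224.0526 = 537.0526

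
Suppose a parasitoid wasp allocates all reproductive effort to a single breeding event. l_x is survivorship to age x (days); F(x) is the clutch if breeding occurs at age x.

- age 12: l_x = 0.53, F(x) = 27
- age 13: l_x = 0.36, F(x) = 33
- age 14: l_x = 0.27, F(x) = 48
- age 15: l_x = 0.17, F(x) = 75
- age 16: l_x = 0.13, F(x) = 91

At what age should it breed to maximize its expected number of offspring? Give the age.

12

Expected offspring if breeding at age x = l_x × F(x):
  age 12: 0.53 × 27 = 14.310
  age 13: 0.36 × 33 = 11.880
  age 14: 0.27 × 48 = 12.960
  age 15: 0.17 × 75 = 12.750
  age 16: 0.13 × 91 = 11.830
Maximum at age 12 (14.310).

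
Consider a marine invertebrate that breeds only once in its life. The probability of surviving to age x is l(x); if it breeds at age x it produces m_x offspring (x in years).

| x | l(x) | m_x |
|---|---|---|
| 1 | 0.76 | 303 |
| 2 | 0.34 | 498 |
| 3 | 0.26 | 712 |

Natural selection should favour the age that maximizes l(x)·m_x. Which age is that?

Expected offspring if breeding at age x = l(x) × m_x:
  age 1: 0.76 × 303 = 230.280
  age 2: 0.34 × 498 = 169.320
  age 3: 0.26 × 712 = 185.120
Maximum at age 1 (230.280).

1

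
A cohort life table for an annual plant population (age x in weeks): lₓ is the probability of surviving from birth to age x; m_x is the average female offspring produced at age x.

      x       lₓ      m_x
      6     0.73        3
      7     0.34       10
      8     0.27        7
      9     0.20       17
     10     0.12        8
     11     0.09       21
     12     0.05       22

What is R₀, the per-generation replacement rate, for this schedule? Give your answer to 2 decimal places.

14.83

R₀ = Σ lₓ m_x:
  age 6: 0.73 × 3 = 2.1900
  age 7: 0.34 × 10 = 3.4000
  age 8: 0.27 × 7 = 1.8900
  age 9: 0.20 × 17 = 3.4000
  age 10: 0.12 × 8 = 0.9600
  age 11: 0.09 × 21 = 1.8900
  age 12: 0.05 × 22 = 1.1000
R₀ = 2.1900 + 3.4000 + 1.8900 + 3.4000 + 0.9600 + 1.8900 + 1.1000 = 14.8300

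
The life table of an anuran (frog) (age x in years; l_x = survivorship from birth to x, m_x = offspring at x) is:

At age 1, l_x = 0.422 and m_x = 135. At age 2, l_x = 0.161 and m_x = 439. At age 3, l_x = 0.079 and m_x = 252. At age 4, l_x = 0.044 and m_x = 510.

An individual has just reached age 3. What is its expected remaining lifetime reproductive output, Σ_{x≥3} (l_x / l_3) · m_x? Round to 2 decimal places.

536.05

l_3 = 0.079. Conditional survival from age 3 to x is l_x / l_3.
  x=3: (0.079/0.079) × 252 = 252.0000
  x=4: (0.044/0.079) × 510 = 284.0506
Sum = 252.0000 + 284.0506 = 536.0506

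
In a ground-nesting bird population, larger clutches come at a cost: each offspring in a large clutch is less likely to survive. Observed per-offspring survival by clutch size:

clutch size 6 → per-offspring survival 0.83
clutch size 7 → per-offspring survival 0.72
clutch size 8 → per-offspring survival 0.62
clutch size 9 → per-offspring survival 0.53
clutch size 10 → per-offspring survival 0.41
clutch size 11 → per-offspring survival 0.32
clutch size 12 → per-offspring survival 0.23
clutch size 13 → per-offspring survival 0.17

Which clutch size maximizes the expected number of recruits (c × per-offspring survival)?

Expected recruits = c × s(c):
  c=6: 6 × 0.83 = 4.980
  c=7: 7 × 0.72 = 5.040
  c=8: 8 × 0.62 = 4.960
  c=9: 9 × 0.53 = 4.770
  c=10: 10 × 0.41 = 4.100
  c=11: 11 × 0.32 = 3.520
  c=12: 12 × 0.23 = 2.760
  c=13: 13 × 0.17 = 2.210
Maximum at c = 7 (5.040 recruits).

7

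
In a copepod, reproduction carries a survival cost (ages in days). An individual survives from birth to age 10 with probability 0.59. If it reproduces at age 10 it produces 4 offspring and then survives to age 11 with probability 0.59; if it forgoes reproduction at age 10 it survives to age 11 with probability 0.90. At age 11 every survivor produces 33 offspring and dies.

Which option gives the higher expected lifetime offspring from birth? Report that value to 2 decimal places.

breed at age 10: R₀ = 0.59 × (4 + 0.59 × 33) = 0.59 × 23.4700 = 13.8473
delay to age 11: R₀ = 0.59 × (0.90 × 33) = 0.59 × 29.7000 = 17.5230
Higher: delay to age 11 (17.5230).

17.52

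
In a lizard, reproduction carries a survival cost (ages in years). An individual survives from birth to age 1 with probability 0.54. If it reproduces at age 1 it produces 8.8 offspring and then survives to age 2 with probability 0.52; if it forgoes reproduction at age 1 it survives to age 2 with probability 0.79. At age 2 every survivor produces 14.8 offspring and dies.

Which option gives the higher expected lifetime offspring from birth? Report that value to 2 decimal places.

8.91

breed at age 1: R₀ = 0.54 × (8.8 + 0.52 × 14.8) = 0.54 × 16.4960 = 8.9078
delay to age 2: R₀ = 0.54 × (0.79 × 14.8) = 0.54 × 11.6920 = 6.3137
Higher: breed at age 1 (8.9078).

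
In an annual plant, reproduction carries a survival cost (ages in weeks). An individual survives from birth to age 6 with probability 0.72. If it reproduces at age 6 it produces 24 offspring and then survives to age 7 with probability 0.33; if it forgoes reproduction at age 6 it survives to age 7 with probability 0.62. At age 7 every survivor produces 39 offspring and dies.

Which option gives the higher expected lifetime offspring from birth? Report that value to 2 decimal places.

26.55

breed at age 6: R₀ = 0.72 × (24 + 0.33 × 39) = 0.72 × 36.8700 = 26.5464
delay to age 7: R₀ = 0.72 × (0.62 × 39) = 0.72 × 24.1800 = 17.4096
Higher: breed at age 6 (26.5464).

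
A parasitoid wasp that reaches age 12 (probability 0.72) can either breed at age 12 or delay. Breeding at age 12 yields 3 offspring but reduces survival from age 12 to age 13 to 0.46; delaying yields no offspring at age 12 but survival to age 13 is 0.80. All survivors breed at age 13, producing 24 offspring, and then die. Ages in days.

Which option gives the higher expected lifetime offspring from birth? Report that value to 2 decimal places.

13.82

breed at age 12: R₀ = 0.72 × (3 + 0.46 × 24) = 0.72 × 14.0400 = 10.1088
delay to age 13: R₀ = 0.72 × (0.80 × 24) = 0.72 × 19.2000 = 13.8240
Higher: delay to age 13 (13.8240).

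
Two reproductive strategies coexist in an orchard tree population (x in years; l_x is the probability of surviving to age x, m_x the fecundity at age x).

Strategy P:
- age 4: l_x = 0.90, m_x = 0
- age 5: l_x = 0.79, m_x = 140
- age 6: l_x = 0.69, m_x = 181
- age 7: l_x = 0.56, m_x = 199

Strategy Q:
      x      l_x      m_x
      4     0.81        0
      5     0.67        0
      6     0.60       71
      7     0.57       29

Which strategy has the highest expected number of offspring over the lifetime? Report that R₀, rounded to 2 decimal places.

346.93

Strategy P: R₀ = 0.90×0 + 0.79×140 + 0.69×181 + 0.56×199 = 346.9300
Strategy Q: R₀ = 0.81×0 + 0.67×0 + 0.60×71 + 0.57×29 = 59.1300
Highest R₀: strategy P with 346.9300.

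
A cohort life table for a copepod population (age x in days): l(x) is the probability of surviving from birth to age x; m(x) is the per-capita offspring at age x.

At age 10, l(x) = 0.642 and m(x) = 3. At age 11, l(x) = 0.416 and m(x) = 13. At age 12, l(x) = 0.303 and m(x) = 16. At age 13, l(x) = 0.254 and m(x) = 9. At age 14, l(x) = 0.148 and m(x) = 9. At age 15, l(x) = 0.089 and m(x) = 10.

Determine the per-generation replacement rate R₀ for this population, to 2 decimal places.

R₀ = Σ l(x) m(x):
  age 10: 0.642 × 3 = 1.9260
  age 11: 0.416 × 13 = 5.4080
  age 12: 0.303 × 16 = 4.8480
  age 13: 0.254 × 9 = 2.2860
  age 14: 0.148 × 9 = 1.3320
  age 15: 0.089 × 10 = 0.8900
R₀ = 1.9260 + 5.4080 + 4.8480 + 2.2860 + 1.3320 + 0.8900 = 16.6900

16.69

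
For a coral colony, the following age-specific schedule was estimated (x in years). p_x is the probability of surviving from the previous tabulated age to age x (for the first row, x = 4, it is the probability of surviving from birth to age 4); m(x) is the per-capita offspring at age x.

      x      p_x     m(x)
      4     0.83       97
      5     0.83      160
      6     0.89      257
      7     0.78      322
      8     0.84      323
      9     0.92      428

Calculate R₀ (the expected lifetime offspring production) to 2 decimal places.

790.23

Survivorship from birth: l_x = p_4·p_5·…·p_x.
  l_4 = 0.83000
  l_5 = 0.68890
  l_6 = 0.61312
  l_7 = 0.47823
  l_8 = 0.40172
  l_9 = 0.36958
R₀ = Σ l_x m(x):
  age 4: 0.83000 × 97 = 80.5100
  age 5: 0.68890 × 160 = 110.2240
  age 6: 0.61312 × 257 = 157.5718
  age 7: 0.47823 × 322 = 153.9901
  age 8: 0.40172 × 323 = 129.7556
  age 9: 0.36958 × 428 = 158.1802
R₀ = 80.5100 + 110.2240 + 157.5718 + 153.9901 + 129.7556 + 158.1802 = 790.2317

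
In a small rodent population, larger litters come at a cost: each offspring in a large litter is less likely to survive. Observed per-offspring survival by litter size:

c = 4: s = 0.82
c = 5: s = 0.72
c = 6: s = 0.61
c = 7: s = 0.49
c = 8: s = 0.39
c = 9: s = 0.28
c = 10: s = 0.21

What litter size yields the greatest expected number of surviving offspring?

6

Expected surviving offspring = c × s(c):
  c=4: 4 × 0.82 = 3.280
  c=5: 5 × 0.72 = 3.600
  c=6: 6 × 0.61 = 3.660
  c=7: 7 × 0.49 = 3.430
  c=8: 8 × 0.39 = 3.120
  c=9: 9 × 0.28 = 2.520
  c=10: 10 × 0.21 = 2.100
Maximum at c = 6 (3.660 surviving offspring).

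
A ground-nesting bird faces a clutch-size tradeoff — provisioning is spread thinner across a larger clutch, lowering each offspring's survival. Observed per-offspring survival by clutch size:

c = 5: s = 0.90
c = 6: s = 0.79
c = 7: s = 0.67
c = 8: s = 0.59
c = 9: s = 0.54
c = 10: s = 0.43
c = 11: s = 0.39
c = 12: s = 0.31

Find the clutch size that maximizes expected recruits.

Expected recruits = c × s(c):
  c=5: 5 × 0.90 = 4.500
  c=6: 6 × 0.79 = 4.740
  c=7: 7 × 0.67 = 4.690
  c=8: 8 × 0.59 = 4.720
  c=9: 9 × 0.54 = 4.860
  c=10: 10 × 0.43 = 4.300
  c=11: 11 × 0.39 = 4.290
  c=12: 12 × 0.31 = 3.720
Maximum at c = 9 (4.860 recruits).

9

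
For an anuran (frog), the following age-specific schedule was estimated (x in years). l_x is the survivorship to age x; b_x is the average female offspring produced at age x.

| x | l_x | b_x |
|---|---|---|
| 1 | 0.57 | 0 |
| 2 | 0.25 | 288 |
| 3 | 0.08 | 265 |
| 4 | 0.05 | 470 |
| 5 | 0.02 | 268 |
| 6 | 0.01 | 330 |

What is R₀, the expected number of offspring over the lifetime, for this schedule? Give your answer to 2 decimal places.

125.36

R₀ = Σ l_x b_x:
  age 1: 0.57 × 0 = 0.0000
  age 2: 0.25 × 288 = 72.0000
  age 3: 0.08 × 265 = 21.2000
  age 4: 0.05 × 470 = 23.5000
  age 5: 0.02 × 268 = 5.3600
  age 6: 0.01 × 330 = 3.3000
R₀ = 0.0000 + 72.0000 + 21.2000 + 23.5000 + 5.3600 + 3.3000 = 125.3600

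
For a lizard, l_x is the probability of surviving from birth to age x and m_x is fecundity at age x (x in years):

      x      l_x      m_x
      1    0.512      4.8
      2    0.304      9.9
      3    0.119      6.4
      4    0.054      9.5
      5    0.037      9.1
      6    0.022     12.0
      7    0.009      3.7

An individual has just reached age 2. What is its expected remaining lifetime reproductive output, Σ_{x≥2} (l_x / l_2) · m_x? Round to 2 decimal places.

16.18

l_2 = 0.304. Conditional survival from age 2 to x is l_x / l_2.
  x=2: (0.304/0.304) × 9.9 = 9.9000
  x=3: (0.119/0.304) × 6.4 = 2.5053
  x=4: (0.054/0.304) × 9.5 = 1.6875
  x=5: (0.037/0.304) × 9.1 = 1.1076
  x=6: (0.022/0.304) × 12.0 = 0.8684
  x=7: (0.009/0.304) × 3.7 = 0.1095
Sum = 9.9000 + 2.5053 + 1.6875 + 1.1076 + 0.8684 + 0.1095 = 16.1783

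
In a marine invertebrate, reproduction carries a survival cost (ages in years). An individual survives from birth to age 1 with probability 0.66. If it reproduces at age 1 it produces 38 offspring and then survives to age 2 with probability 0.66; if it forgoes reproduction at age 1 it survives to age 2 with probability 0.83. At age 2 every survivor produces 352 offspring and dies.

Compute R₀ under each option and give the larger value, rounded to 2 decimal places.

breed at age 1: R₀ = 0.66 × (38 + 0.66 × 352) = 0.66 × 270.3200 = 178.4112
delay to age 2: R₀ = 0.66 × (0.83 × 352) = 0.66 × 292.1600 = 192.8256
Higher: delay to age 2 (192.8256).

192.83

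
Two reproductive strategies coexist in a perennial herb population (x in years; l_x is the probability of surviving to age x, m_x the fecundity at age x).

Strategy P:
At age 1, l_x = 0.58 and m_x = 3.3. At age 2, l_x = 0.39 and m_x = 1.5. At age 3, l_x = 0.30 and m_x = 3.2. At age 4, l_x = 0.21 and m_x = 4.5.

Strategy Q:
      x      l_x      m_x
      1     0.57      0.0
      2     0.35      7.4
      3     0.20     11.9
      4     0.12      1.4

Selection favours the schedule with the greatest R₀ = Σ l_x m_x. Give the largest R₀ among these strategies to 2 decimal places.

Strategy P: R₀ = 0.58×3.3 + 0.39×1.5 + 0.30×3.2 + 0.21×4.5 = 4.4040
Strategy Q: R₀ = 0.57×0.0 + 0.35×7.4 + 0.20×11.9 + 0.12×1.4 = 5.1380
Highest R₀: strategy Q with 5.1380.

5.14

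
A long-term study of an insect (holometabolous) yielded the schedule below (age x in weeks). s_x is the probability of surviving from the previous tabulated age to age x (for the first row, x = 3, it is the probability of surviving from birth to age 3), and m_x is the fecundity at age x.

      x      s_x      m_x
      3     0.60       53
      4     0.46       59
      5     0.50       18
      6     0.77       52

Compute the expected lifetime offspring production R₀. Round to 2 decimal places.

Survivorship from birth: l_x = s_3·s_4·…·s_x.
  l_3 = 0.60000
  l_4 = 0.27600
  l_5 = 0.13800
  l_6 = 0.10626
R₀ = Σ l_x m_x:
  age 3: 0.60000 × 53 = 31.8000
  age 4: 0.27600 × 59 = 16.2840
  age 5: 0.13800 × 18 = 2.4840
  age 6: 0.10626 × 52 = 5.5255
R₀ = 31.8000 + 16.2840 + 2.4840 + 5.5255 = 56.0935

56.09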